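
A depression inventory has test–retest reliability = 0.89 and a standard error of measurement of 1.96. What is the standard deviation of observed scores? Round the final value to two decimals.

SD = 1.96 / √(1 − 0.89) ≃ 5.90962

5.91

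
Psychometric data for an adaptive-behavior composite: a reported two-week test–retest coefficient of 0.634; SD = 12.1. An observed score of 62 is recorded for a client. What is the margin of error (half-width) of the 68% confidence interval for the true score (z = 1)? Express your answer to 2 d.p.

SEM = 12.100 × √(1 − 0.634) = 12.100 × √0.366 ≈ 12.100 × 0.605 ≈ 7.320
1 × SEM ≈ 7.320

7.32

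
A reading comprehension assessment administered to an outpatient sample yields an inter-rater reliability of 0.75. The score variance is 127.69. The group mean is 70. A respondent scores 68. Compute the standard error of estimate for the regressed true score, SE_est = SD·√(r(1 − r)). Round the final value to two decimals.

σ = 127.69^(1/2) = 11.3000
SE_est = SD · √(r(1 − r)) = 11.3000 · √0.1875 ≈ 11.3000 · 0.4330 ≈ 4.8930

4.89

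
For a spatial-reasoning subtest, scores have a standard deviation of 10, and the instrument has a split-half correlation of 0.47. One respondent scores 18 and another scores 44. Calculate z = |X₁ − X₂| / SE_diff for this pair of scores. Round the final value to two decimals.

3.06

r_full = 2·0.47 / (1 + 0.47) ≈ 0.63946
The standard error of measurement is 10.00000·√(1 − 0.63946) ≈ 10.00000·0.60045 ≈ 6.00453.
Standard error of the difference = 6.00453·√2 ≈ 8.49169
z = 26 / 8.49169 ≈ 3.06182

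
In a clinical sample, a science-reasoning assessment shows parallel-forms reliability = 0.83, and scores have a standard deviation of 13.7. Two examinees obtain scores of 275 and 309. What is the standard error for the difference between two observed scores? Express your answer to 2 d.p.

7.99

SEM = 13.7000 * √(1 − 0.8300) = 13.7000 * √0.1700 ≈ 13.7000 * 0.4123 ≈ 5.6487
SE_diff = SEM * √2 ≈ 5.6487 * 1.4142 ≈ 7.9884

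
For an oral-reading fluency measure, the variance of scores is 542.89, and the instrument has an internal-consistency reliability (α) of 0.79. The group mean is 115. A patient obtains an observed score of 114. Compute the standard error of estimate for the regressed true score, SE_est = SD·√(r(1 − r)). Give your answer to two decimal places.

SD = √542.89 ≈ 23.3000
SE_est = 23.3000·√(0.7900·0.2100) ≈ 9.4903

9.49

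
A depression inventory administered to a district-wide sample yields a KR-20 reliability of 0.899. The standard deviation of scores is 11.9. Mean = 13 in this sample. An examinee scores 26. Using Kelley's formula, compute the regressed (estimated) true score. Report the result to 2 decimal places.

24.69

Estimated true score = 0.8990·26 + (1 − 0.8990)·13 ≈ 24.6870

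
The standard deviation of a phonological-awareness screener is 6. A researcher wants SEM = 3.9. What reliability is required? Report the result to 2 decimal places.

0.58

Required reliability = 1 − (SEM/SD)² = 1 − 0.423 ≃ 0.577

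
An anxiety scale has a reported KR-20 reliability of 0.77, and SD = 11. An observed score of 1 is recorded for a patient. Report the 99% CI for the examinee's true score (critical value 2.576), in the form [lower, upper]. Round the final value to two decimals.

[-12.59, 14.59]

SEM = 11.0000 * √(1 − 0.7700) = 11.0000 * √0.2300 ≈ 11.0000 * 0.4796 ≈ 5.2754
Half-width = 2.576*5.2754 ≈ 13.5895
99% CI: 1 ± 13.5895 = [-12.5895, 14.5895]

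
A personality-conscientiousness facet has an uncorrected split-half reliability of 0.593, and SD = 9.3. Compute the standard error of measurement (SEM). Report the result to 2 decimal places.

r_full = 2·0.593 / (1 + 0.593) ≃ 0.74451
SEM = 9.30000·√(1 − 0.74451) ≃ 4.70081

4.70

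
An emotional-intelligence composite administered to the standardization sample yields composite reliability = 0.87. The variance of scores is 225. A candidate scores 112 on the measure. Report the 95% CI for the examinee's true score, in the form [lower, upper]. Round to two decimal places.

SD = √225 = 15.000
SEM = 15.000·√(1 − 0.870) ≈ 5.408
Half-width = 1.96·5.408 ≈ 10.600
CI = 112 ± 10.600 → [101.400, 122.600]

[101.40, 122.60]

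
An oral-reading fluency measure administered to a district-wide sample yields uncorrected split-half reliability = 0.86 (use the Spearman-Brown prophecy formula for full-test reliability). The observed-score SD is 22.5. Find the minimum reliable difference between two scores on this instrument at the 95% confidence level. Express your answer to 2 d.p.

17.11

Full-length reliability (Spearman-Brown) = 2(0.86)/(1+0.86) ≈ 0.925
SEM = 22.500×√(1 − 0.925) ≈ 6.173
Standard error of the difference = 6.173·√2 ≈ 8.730
Smallest detectable difference = 1.96×8.730 ≈ 17.110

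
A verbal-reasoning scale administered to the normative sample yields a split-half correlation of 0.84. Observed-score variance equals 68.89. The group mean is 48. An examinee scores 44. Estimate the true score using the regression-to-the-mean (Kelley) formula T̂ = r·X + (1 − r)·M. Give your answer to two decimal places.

r_full = 2·0.84 / (1 + 0.84) ≈ 0.9130
T̂ = r·X + (1 − r)·M = 0.9130×44 + 0.0870×48 ≈ 40.1739 + 4.1739 ≈ 44.3478

44.35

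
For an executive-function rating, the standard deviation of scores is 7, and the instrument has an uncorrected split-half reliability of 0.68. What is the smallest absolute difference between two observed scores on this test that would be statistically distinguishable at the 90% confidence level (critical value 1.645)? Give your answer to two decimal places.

Full-length reliability (Spearman-Brown) = 2(0.68)/(1+0.68) ≈ 0.810
The standard error of measurement is 7.000×√(1 − 0.810) ≈ 7.000×0.436 ≈ 3.055.
SE_diff = √2 × SEM ≈ 4.320
Smallest detectable difference = 1.645×4.320 ≈ 7.107

7.11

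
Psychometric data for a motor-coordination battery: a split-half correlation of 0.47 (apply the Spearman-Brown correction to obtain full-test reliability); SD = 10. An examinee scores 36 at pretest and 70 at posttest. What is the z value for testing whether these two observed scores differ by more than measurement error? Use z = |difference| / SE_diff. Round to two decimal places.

r_full = 2·0.47 / (1 + 0.47) ≈ 0.639
SEM = 10.000×√(1 − 0.639) ≈ 6.005
SE_diff = √2 × SEM ≈ 8.492
z = |36 − 70| / 8.492 = 34 / 8.492 ≈ 4.004

4.00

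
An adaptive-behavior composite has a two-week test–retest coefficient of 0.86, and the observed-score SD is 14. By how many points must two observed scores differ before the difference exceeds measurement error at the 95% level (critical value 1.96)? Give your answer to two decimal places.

14.52

SEM = 14.00000 × √(1 − 0.86000) = 14.00000 × √0.14000 ≈ 14.00000 × 0.37417 ≈ 5.23832
Standard error of the difference = 5.23832·√2 ≈ 7.40810
Minimum reliable difference = 1.96 × SE_diff ≈ 1.96 × 7.40810 ≈ 14.51988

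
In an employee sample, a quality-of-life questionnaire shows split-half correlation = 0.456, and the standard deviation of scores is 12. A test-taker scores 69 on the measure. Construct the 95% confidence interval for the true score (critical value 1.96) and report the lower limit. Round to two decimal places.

54.62

r_full = 2·0.456 / (1 + 0.456) ≈ 0.6264
SEM = 12.0000 · √(1 − 0.6264) = 12.0000 · √0.3736 ≈ 12.0000 · 0.6112 ≈ 7.3350
Half-width = 1.96·7.3350 ≈ 14.3766
Lower bound: 69 − 14.3766 = 54.6234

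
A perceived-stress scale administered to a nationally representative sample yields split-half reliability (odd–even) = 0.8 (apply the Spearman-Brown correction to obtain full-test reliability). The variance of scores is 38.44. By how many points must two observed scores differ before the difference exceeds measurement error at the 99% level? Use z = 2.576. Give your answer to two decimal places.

7.53

σ = 38.44^(1/2) = 6.200
Spearman-Brown: r = 2(0.8) / (1 + 0.8) = 1.600 / 1.800 ≈ 0.889
SEM = 6.200·√(1 − 0.889) ≈ 2.067
SE_diff = √2 · SEM ≈ 2.923
Minimum reliable difference = 2.576 · SE_diff ≈ 2.576 · 2.923 ≈ 7.529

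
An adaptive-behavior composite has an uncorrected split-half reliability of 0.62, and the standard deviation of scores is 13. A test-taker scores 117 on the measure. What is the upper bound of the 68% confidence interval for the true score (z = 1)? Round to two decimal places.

123.30

Spearman-Brown: r = 2(0.62) / (1 + 0.62) = 1.240 / 1.620 ≈ 0.765
SEM = 13.000 · √(1 − 0.765) = 13.000 · √0.235 ≈ 13.000 · 0.484 ≈ 6.296
1 · SEM ≈ 6.296
Upper bound: 117 + 6.296 = 123.296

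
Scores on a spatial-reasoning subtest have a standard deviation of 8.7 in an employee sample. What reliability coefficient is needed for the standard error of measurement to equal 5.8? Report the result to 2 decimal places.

Required reliability = 1 − (SEM/SD)² = 1 − 0.4444 ≈ 0.5556

0.56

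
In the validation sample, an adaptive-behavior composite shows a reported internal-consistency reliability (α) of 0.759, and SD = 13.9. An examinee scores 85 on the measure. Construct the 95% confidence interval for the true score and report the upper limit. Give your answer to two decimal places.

98.37

SEM = 13.90000 × √(1 − 0.75900) = 13.90000 × √0.24100 ≈ 13.90000 × 0.49092 ≈ 6.82375
1.96 × SEM ≈ 13.37456
Upper limit = 85 + 13.37456 ≈ 98.37456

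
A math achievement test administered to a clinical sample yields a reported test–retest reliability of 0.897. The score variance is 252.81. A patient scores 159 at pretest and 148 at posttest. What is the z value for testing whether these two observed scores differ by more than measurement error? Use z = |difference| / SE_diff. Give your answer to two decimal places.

1.52

SD = √252.81 ≈ 15.9000
SEM = 15.9000 × √(1 − 0.8970) = 15.9000 × √0.1030 ≈ 15.9000 × 0.3209 ≈ 5.1029
Standard error of the difference = 5.1029·√2 ≈ 7.2166
z = |159 − 148| / 7.2166 = 11 / 7.2166 ≈ 1.5243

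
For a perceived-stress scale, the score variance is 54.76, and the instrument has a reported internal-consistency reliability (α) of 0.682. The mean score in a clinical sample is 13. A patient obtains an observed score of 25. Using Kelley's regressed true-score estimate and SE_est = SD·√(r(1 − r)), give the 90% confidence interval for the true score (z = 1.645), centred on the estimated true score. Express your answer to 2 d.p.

[15.52, 26.85]

σ = 54.76^(1/2) = 7.400
Estimated true score = 0.682×25 + (1 − 0.682)×13 ≈ 21.184
SE_est = 7.400·√[r(1 − r)] ≈ 3.446
CI = 21.184 ± 1.645 × 3.446 → [15.515, 26.853]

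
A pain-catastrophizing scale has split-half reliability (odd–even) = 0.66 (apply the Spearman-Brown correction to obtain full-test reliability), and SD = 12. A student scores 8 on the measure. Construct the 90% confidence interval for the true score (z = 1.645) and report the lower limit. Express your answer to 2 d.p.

r_full = 2·0.66 / (1 + 0.66) ≃ 0.79518
SEM = 12.00000×√(1 − 0.79518) ≃ 5.43084
Margin = 1.645 × 5.43084 ≃ 8.93372
Lower limit = 8 − 8.93372 ≃ -0.93372

-0.93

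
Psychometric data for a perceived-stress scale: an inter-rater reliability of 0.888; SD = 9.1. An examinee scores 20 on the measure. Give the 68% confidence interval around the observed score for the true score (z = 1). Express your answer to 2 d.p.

[16.95, 23.05]

SEM = 9.1000*√(1 − 0.8880) ≃ 3.0454
Half-width = 1*3.0454 ≃ 3.0454
CI = 20 ± 3.0454 → [16.9546, 23.0454]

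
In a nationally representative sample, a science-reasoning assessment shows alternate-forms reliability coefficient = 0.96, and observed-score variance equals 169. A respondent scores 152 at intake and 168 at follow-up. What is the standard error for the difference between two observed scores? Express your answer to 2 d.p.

3.68

σ = 169^(1/2) = 13.000
SEM = 13.000 * √(1 − 0.960) = 13.000 * √0.040 ≈ 13.000 * 0.200 ≈ 2.600
SE_diff = SEM * √2 ≈ 2.600 * 1.414 ≈ 3.677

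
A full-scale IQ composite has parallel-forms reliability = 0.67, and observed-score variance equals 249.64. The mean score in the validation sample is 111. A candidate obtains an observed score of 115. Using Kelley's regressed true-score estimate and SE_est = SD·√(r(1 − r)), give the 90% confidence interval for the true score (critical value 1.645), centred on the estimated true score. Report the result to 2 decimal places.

SD = √249.64 ≈ 15.8000
Estimated true score = 0.6700×115 + (1 − 0.6700)×111 ≈ 113.6800
SE_est = 15.8000×√(0.6700×0.3300) ≈ 7.4294
90% CI: 113.6800 ± 12.2213 ≈ (101.4587, 125.9013)

[101.46, 125.90]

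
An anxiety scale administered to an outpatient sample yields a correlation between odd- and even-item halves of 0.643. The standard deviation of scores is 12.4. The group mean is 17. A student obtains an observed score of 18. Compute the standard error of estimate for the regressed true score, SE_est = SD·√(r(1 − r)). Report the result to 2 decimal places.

5.11

r_full = 2·0.643 / (1 + 0.643) ≈ 0.783
SE_est = SD * √(r(1 − r)) = 12.400 * √0.170 ≈ 12.400 * 0.412 ≈ 5.114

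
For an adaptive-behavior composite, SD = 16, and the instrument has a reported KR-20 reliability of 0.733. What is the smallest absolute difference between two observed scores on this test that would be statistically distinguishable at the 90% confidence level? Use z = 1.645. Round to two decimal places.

19.23

SEM = 16.000 × √(1 − 0.733) = 16.000 × √0.267 ≃ 16.000 × 0.517 ≃ 8.268
SE_diff = √2 × SEM ≃ 11.692
Minimum reliable difference = 1.645 × SE_diff ≃ 1.645 × 11.692 ≃ 19.233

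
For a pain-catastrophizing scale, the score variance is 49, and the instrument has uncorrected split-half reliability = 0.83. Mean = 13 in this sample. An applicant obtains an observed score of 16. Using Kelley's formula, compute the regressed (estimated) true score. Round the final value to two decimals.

Spearman-Brown: r = 2(0.83) / (1 + 0.83) = 1.660 / 1.830 ≃ 0.907
Estimated true score = 0.907×16 + (1 − 0.907)×13 ≃ 15.721

15.72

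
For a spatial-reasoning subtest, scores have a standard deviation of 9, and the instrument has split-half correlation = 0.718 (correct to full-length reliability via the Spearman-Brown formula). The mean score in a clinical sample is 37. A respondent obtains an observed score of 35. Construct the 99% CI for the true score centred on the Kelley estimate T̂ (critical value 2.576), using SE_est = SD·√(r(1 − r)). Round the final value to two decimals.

Spearman-Brown: r = 2(0.718) / (1 + 0.718) = 1.436 / 1.718 ≃ 0.836
T̂ = 0.836(35) + 0.164(37) ≃ 35.328
SE_est = SD × √(r(1 − r)) = 9.000 × √0.137 ≃ 9.000 × 0.370 ≃ 3.334
99% CI: 35.328 ± 8.588 ≃ (26.741, 43.916)

[26.74, 43.92]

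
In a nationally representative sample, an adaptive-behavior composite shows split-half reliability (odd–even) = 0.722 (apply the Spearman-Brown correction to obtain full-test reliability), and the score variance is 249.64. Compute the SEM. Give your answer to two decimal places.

6.35

σ = 249.64^(1/2) = 15.800
Full-length reliability (Spearman-Brown) = 2(0.722)/(1+0.722) ≈ 0.839
SEM = 15.800·√(1 − 0.839) ≈ 6.348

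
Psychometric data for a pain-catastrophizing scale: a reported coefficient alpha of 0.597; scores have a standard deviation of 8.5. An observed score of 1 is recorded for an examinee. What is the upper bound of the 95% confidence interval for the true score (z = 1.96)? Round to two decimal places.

11.58

SEM = 8.500·√(1 − 0.597) ≃ 5.396
Half-width = 1.96·5.396 ≃ 10.576
Upper bound: 1 + 10.576 = 11.576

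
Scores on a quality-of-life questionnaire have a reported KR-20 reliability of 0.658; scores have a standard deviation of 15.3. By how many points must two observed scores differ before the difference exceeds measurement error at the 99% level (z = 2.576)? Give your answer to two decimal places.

SEM = 15.3000·√(1 − 0.6580) ≃ 8.9476
SE_diff = √2 · SEM ≃ 12.6538
Minimum reliable difference = 2.576 · SE_diff ≃ 2.576 · 12.6538 ≃ 32.5961

32.60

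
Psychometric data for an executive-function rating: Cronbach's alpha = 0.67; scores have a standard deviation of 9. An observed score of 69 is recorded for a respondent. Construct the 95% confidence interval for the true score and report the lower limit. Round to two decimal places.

SEM = 9.000 × √(1 − 0.670) = 9.000 × √0.330 ≈ 9.000 × 0.574 ≈ 5.170
1.96 × SEM ≈ 10.133
Lower bound: 69 − 10.133 = 58.867

58.87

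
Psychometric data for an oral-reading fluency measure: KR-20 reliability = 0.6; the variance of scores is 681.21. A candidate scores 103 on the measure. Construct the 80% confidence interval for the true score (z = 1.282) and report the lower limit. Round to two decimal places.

81.84

σ = 681.21^(1/2) = 26.1000
SEM = 26.1000 * √(1 − 0.6000) = 26.1000 * √0.4000 ≃ 26.1000 * 0.6325 ≃ 16.5071
1.282 * SEM ≃ 21.1621
Lower bound: 103 − 21.1621 = 81.8379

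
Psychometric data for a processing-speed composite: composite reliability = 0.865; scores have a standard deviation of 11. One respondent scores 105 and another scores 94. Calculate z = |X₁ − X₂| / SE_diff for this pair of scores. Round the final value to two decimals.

SEM = 11.00000 × √(1 − 0.86500) = 11.00000 × √0.13500 ≈ 11.00000 × 0.36742 ≈ 4.04166
SE_diff = SEM × √2 ≈ 4.04166 × 1.41421 ≈ 5.71577
z = 11 / 5.71577 ≈ 1.92450

1.92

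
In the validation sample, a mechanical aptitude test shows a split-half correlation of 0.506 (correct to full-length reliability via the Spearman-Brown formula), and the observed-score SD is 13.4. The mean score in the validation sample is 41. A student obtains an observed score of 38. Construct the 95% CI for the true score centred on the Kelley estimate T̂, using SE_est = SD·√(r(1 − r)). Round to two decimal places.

Spearman-Brown: r = 2(0.506) / (1 + 0.506) = 1.01200 / 1.50600 ≈ 0.67198
Estimated true score = 0.67198×38 + (1 − 0.67198)×41 ≈ 38.98406
SE_est = 13.40000·√[r(1 − r)] ≈ 6.29120
95% CI: 38.98406 ± 12.33075 ≈ (26.65331, 51.31482)

[26.65, 51.31]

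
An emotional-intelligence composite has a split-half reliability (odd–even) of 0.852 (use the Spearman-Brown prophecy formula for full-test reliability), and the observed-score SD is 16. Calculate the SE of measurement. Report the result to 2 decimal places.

Full-length reliability (Spearman-Brown) = 2(0.852)/(1+0.852) ≈ 0.9201
The standard error of measurement is 16.0000*√(1 − 0.9201) ≈ 16.0000*0.2827 ≈ 4.5230.

4.52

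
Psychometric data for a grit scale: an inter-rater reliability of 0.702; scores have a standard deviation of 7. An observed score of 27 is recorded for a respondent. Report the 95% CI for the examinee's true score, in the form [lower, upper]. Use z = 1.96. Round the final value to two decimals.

[19.51, 34.49]

SEM = 7.0000·√(1 − 0.7020) ≈ 3.8213
1.96 · SEM ≈ 7.4897
Interval: (19.5103, 34.4897)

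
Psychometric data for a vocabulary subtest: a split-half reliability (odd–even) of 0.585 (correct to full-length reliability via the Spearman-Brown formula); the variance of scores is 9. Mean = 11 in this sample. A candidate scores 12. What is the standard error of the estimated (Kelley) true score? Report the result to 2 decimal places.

1.32

SD = √9 = 3.0000
Spearman-Brown: r = 2(0.585) / (1 + 0.585) = 1.1700 / 1.5850 ≃ 0.7382
SE_est = SD · √(r(1 − r)) = 3.0000 · √0.1933 ≃ 3.0000 · 0.4396 ≃ 1.3189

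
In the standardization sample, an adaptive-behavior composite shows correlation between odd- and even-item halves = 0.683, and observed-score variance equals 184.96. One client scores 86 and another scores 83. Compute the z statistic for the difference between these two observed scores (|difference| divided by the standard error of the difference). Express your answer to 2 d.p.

0.36

SD = √184.96 ≈ 13.60000
r_full = 2·0.683 / (1 + 0.683) ≈ 0.81165
SEM = 13.60000×√(1 − 0.81165) ≈ 5.90237
SE_diff = SEM × √2 ≈ 5.90237 × 1.41421 ≈ 8.34721
z = 3 / 8.34721 ≈ 0.35940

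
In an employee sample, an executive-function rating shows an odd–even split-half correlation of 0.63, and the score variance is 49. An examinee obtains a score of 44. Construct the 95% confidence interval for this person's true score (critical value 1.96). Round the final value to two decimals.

σ = 49^(1/2) = 7.000
Spearman-Brown: r = 2(0.63) / (1 + 0.63) = 1.260 / 1.630 ≈ 0.773
SEM = 7.000*√(1 − 0.773) ≈ 3.335
Half-width = 1.96*3.335 ≈ 6.537
Interval: (37.463, 50.537)

[37.46, 50.54]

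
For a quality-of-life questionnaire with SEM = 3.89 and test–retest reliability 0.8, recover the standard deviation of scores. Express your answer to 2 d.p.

8.70

SD = SEM / √(1 − r) = 3.89 / √0.200 ≈ 3.89 / 0.447 ≈ 8.698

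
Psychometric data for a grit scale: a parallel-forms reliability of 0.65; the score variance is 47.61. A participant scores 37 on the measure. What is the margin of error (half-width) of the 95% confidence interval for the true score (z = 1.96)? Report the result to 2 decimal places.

8.00

SD = √47.61 = 6.900
The standard error of measurement is 6.900×√(1 − 0.650) ≈ 6.900×0.592 ≈ 4.082.
Half-width = 1.96×4.082 ≈ 8.001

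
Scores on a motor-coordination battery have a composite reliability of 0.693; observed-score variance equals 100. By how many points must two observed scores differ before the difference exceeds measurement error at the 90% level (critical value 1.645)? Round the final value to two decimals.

SD = √100 ≈ 10.000
SEM = 10.000 × √(1 − 0.693) = 10.000 × √0.307 ≈ 10.000 × 0.554 ≈ 5.541
SE_diff = √2 × SEM ≈ 7.836
Smallest detectable difference = 1.645×7.836 ≈ 12.890

12.89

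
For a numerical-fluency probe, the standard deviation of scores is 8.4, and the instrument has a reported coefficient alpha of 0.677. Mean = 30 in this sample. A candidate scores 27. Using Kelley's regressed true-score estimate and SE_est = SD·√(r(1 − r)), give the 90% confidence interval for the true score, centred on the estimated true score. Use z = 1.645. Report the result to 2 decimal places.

Estimated true score = 0.677*27 + (1 − 0.677)*30 ≈ 27.969
SE_est = 8.400*√(0.677*0.323) ≈ 3.928
90% CI: 27.969 ± 6.462 ≈ (21.507, 34.431)

[21.51, 34.43]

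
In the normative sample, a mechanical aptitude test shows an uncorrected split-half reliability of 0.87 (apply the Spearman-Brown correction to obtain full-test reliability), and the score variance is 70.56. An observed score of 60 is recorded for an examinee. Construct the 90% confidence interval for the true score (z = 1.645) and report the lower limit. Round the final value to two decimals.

SD = √70.56 = 8.4000
Spearman-Brown: r = 2(0.87) / (1 + 0.87) = 1.7400 / 1.8700 ≈ 0.9305
SEM = 8.4000 * √(1 − 0.9305) = 8.4000 * √0.0695 ≈ 8.4000 * 0.2637 ≈ 2.2148
1.645 * SEM ≈ 3.6433
Lower bound: 60 − 3.6433 = 56.3567

56.36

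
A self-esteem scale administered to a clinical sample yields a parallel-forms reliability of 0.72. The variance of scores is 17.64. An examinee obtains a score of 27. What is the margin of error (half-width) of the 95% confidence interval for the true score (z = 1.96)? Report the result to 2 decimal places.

4.36

σ = 17.64^(1/2) = 4.2000
The standard error of measurement is 4.2000×√(1 − 0.7200) ≈ 4.2000×0.5292 ≈ 2.2224.
Margin = 1.96 × 2.2224 ≈ 4.3560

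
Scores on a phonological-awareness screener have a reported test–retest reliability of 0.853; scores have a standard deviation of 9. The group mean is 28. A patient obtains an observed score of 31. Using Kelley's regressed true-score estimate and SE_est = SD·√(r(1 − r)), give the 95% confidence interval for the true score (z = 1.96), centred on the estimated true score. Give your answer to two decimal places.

T̂ = r·X + (1 − r)·M = 0.8530×31 + 0.1470×28 = 26.4430 + 4.1160 ≃ 30.5590
SE_est = 9.0000×√(0.8530×0.1470) ≃ 3.1870
CI = 30.5590 ± 1.96 × 3.1870 → [24.3126, 36.8054]

[24.31, 36.81]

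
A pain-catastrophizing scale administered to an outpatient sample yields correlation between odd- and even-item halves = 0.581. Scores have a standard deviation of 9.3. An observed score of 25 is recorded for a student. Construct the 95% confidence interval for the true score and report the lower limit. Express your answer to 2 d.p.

Full-length reliability (Spearman-Brown) = 2(0.581)/(1+0.581) ≈ 0.7350
SEM = 9.3000*√(1 − 0.7350) ≈ 4.7877
1.96 * SEM ≈ 9.3838
Lower limit = 25 − 9.3838 ≈ 15.6162

15.62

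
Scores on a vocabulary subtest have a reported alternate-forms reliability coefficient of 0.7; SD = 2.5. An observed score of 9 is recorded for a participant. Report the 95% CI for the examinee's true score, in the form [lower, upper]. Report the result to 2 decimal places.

[6.32, 11.68]

The standard error of measurement is 2.5000·√(1 − 0.7000) ≈ 2.5000·0.5477 ≈ 1.3693.
Margin = 1.96 · 1.3693 ≈ 2.6838
Interval: (6.3162, 11.6838)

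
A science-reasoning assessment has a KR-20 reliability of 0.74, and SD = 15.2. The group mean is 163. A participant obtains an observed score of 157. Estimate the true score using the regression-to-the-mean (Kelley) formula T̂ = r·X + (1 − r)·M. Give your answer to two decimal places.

T̂ = 0.740(157) + 0.260(163) ≈ 158.560

158.56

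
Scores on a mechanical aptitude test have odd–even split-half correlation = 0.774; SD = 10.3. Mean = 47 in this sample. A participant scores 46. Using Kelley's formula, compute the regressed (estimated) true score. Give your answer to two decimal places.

r_full = 2·0.774 / (1 + 0.774) ≈ 0.87260
Estimated true score = 0.87260*46 + (1 − 0.87260)*47 ≈ 46.12740

46.13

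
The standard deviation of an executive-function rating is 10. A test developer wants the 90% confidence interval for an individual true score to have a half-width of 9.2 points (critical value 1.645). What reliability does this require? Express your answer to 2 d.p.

0.69

SEM needed = half-width / z = 9.2/1.645 ≈ 5.593
r = 1 − (SEM / SD)² = 1 − (5.593 / 10)² ≈ 1 − 0.313 ≈ 0.687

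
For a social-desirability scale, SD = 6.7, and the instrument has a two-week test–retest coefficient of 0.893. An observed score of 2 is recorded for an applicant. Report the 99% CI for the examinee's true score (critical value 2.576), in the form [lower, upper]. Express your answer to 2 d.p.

SEM = 6.7000 × √(1 − 0.8930) = 6.7000 × √0.1070 ≈ 6.7000 × 0.3271 ≈ 2.1916
Half-width = 2.576×2.1916 ≈ 5.6456
CI = 2 ± 5.6456 → [-3.6456, 7.6456]

[-3.65, 7.65]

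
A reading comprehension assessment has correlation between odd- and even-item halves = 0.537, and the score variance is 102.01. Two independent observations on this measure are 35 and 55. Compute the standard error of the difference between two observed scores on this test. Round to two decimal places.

σ = 102.01^(1/2) = 10.100
Spearman-Brown: r = 2(0.537) / (1 + 0.537) = 1.074 / 1.537 ≈ 0.699
SEM = 10.100*√(1 − 0.699) ≈ 5.543
SE_diff = √2 * SEM ≈ 7.840

7.84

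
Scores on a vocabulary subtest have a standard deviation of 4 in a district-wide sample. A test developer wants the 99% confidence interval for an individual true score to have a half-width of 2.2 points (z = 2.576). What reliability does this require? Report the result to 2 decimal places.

SEM needed = half-width / z = 2.2/2.576 ≈ 0.854
r = 1 − (0.854/4)² ≈ 1 − 0.046 ≈ 0.954

0.95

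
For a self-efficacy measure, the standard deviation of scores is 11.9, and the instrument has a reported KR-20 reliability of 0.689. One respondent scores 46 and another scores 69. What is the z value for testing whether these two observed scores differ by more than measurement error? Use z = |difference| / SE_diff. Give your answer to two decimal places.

SEM = 11.900·√(1 − 0.689) ≈ 6.636
Standard error of the difference = 6.636·√2 ≈ 9.385
z = 23 / 9.385 ≈ 2.451

2.45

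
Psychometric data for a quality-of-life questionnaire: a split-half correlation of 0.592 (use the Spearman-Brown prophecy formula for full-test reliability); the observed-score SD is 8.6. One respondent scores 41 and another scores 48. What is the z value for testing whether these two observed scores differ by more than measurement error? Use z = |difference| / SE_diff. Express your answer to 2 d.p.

Full-length reliability (Spearman-Brown) = 2(0.592)/(1+0.592) ≃ 0.744
SEM = 8.600·√(1 − 0.744) ≃ 4.354
Standard error of the difference = 4.354·√2 ≃ 6.157
z = 7 / 6.157 ≃ 1.137

1.14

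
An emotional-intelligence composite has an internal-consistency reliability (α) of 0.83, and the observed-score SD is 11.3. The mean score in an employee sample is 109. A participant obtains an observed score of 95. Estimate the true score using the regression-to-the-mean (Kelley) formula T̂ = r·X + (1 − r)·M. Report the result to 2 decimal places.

T̂ = r·X + (1 − r)·M = 0.8300·95 + 0.1700·109 = 78.8500 + 18.5300 ≈ 97.3800

97.38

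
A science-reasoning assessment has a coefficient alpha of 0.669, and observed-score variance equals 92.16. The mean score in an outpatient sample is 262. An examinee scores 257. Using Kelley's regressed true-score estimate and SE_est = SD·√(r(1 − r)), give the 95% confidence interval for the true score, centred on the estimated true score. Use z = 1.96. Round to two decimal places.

[249.80, 267.51]

SD = √92.16 = 9.6000
T̂ = r·X + (1 − r)·M = 0.6690·257 + 0.3310·262 = 171.9330 + 86.7220 ≈ 258.6550
SE_est = SD · √(r(1 − r)) = 9.6000 · √0.2214 ≈ 9.6000 · 0.4706 ≈ 4.5175
CI = 258.6550 ± 1.96 · 4.5175 → [249.8007, 267.5093]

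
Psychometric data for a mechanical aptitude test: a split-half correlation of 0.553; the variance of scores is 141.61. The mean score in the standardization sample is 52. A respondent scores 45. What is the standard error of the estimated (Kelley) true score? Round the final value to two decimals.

SD = √141.61 = 11.90000
r_full = 2·0.553 / (1 + 0.553) ≈ 0.71217
SE_est = SD · √(r(1 − r)) = 11.90000 · √0.20498 ≈ 11.90000 · 0.45275 ≈ 5.38774

5.39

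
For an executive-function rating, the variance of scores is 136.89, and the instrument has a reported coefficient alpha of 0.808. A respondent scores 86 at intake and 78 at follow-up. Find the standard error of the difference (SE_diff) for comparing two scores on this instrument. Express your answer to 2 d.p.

7.25

SD = √136.89 ≃ 11.7000
SEM = 11.7000*√(1 − 0.8080) ≃ 5.1267
SE_diff = SEM * √2 ≃ 5.1267 * 1.4142 ≃ 7.2502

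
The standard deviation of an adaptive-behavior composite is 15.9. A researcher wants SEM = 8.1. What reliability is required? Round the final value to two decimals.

r = 1 − (SEM / SD)² = 1 − (8.1000 / 15.9)² ≈ 1 − 0.2595 ≈ 0.7405

0.74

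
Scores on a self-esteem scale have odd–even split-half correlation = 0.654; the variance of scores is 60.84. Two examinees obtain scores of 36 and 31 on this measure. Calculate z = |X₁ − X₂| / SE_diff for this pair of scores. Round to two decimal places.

0.99

SD = √60.84 = 7.8000
Full-length reliability (Spearman-Brown) = 2(0.654)/(1+0.654) ≈ 0.7908
SEM = 7.8000 · √(1 − 0.7908) = 7.8000 · √0.2092 ≈ 7.8000 · 0.4574 ≈ 3.5675
SE_diff = √2 · SEM ≈ 5.0452
z = 5 / 5.0452 ≈ 0.9910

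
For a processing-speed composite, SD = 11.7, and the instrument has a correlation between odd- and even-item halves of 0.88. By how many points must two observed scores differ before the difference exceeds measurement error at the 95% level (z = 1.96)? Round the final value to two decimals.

Full-length reliability (Spearman-Brown) = 2(0.88)/(1+0.88) ≈ 0.9362
SEM = 11.7000 · √(1 − 0.9362) = 11.7000 · √0.0638 ≈ 11.7000 · 0.2526 ≈ 2.9560
SE_diff = √2 · SEM ≈ 4.1803
Minimum reliable difference = 1.96 · SE_diff ≈ 1.96 · 4.1803 ≈ 8.1935

8.19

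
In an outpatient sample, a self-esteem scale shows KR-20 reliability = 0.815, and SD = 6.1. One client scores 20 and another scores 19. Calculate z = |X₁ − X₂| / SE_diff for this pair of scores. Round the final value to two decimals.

0.27

SEM = 6.100 * √(1 − 0.815) = 6.100 * √0.185 ≃ 6.100 * 0.430 ≃ 2.624
SE_diff = √2 * SEM ≃ 3.710
z = 1 / 3.710 ≃ 0.270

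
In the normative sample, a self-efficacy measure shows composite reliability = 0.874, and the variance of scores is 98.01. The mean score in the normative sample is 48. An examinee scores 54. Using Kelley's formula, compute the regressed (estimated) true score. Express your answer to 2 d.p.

53.24

Estimated true score = 0.87400·54 + (1 − 0.87400)·48 ≈ 53.24400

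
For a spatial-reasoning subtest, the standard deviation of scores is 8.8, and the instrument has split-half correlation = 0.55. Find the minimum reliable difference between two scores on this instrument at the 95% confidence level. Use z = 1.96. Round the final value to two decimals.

r_full = 2·0.55 / (1 + 0.55) ≈ 0.7097
SEM = 8.8000×√(1 − 0.7097) ≈ 4.7416
SE_diff = SEM × √2 ≈ 4.7416 × 1.4142 ≈ 6.7056
Minimum reliable difference = 1.96 × SE_diff ≈ 1.96 × 6.7056 ≈ 13.1430

13.14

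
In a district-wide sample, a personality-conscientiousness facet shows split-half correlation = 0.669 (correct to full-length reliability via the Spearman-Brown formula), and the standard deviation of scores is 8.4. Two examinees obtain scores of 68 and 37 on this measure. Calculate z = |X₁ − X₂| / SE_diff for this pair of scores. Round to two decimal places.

Spearman-Brown: r = 2(0.669) / (1 + 0.669) = 1.3380 / 1.6690 ≈ 0.8017
The standard error of measurement is 8.4000*√(1 − 0.8017) ≈ 8.4000*0.4453 ≈ 3.7408.
SE_diff = √2 * SEM ≈ 5.2903
z = |68 − 37| / 5.2903 = 31 / 5.2903 ≈ 5.8598

5.86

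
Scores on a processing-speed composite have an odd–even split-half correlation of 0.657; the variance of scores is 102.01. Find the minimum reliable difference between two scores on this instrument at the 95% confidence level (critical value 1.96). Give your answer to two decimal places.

SD = √102.01 ≈ 10.1000
Spearman-Brown: r = 2(0.657) / (1 + 0.657) = 1.3140 / 1.6570 ≈ 0.7930
The standard error of measurement is 10.1000×√(1 − 0.7930) ≈ 10.1000×0.4550 ≈ 4.5952.
Standard error of the difference = 4.5952·√2 ≈ 6.4986
Smallest detectable difference = 1.96×6.4986 ≈ 12.7373

12.74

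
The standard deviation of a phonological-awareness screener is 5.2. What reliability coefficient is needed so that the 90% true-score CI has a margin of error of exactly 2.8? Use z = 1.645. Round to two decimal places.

0.89

SEM needed = half-width / z = 2.8/1.645 ≈ 1.7021
r = 1 − (SEM / SD)² = 1 − (1.7021 / 5.2)² ≈ 1 − 0.1071 ≈ 0.8929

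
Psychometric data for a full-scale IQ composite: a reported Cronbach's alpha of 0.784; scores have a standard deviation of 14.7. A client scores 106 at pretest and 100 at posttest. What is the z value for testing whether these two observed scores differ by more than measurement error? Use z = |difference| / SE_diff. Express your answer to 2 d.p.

0.62

SEM = 14.700·√(1 − 0.784) ≈ 6.832
SE_diff = SEM · √2 ≈ 6.832 · 1.414 ≈ 9.662
z = |106 − 100| / 9.662 = 6 / 9.662 ≈ 0.621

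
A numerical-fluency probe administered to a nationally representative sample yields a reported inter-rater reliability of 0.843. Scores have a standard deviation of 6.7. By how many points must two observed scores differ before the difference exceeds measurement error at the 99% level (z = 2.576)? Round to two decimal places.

The standard error of measurement is 6.700·√(1 − 0.843) ≈ 6.700·0.396 ≈ 2.655.
Standard error of the difference = 2.655·√2 ≈ 3.754
Minimum reliable difference = 2.576 · SE_diff ≈ 2.576 · 3.754 ≈ 9.671

9.67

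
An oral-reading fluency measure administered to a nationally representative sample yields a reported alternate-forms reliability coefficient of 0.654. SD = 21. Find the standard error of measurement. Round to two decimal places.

12.35

SEM = 21.000 · √(1 − 0.654) = 21.000 · √0.346 ≈ 21.000 · 0.588 ≈ 12.353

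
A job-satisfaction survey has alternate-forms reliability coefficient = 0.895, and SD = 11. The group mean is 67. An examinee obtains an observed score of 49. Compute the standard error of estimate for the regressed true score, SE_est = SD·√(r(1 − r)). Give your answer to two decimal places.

SE_est = SD * √(r(1 − r)) = 11.0000 * √0.0940 ≈ 11.0000 * 0.3066 ≈ 3.3721

3.37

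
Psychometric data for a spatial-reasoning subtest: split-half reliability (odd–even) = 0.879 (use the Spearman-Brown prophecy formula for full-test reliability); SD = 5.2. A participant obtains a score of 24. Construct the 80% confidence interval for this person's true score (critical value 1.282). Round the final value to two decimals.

Spearman-Brown: r = 2(0.879) / (1 + 0.879) = 1.758 / 1.879 ≃ 0.936
SEM = 5.200 * √(1 − 0.936) = 5.200 * √0.064 ≃ 5.200 * 0.254 ≃ 1.320
1.282 * SEM ≃ 1.692
CI = 24 ± 1.692 → [22.308, 25.692]

[22.31, 25.69]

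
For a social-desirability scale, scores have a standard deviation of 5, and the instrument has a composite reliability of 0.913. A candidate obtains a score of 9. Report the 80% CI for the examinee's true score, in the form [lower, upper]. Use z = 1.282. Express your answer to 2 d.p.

[7.11, 10.89]

SEM = 5.00000*√(1 − 0.91300) ≈ 1.47479
Margin = 1.282 * 1.47479 ≈ 1.89068
80% CI: 9 ± 1.89068 = [7.10932, 10.89068]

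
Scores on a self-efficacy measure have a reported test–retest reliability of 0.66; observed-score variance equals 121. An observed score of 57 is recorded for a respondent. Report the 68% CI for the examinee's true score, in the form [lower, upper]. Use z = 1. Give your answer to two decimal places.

[50.59, 63.41]

σ = 121^(1/2) = 11.0000
SEM = 11.0000 × √(1 − 0.6600) = 11.0000 × √0.3400 ≈ 11.0000 × 0.5831 ≈ 6.4140
Half-width = 1×6.4140 ≈ 6.4140
68% CI: 57 ± 6.4140 = [50.5860, 63.4140]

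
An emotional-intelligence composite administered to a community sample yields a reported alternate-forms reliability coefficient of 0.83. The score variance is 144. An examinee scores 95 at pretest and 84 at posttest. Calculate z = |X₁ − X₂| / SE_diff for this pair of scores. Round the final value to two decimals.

SD = √144 = 12.000
SEM = 12.000 · √(1 − 0.830) = 12.000 · √0.170 ≈ 12.000 · 0.412 ≈ 4.948
SE_diff = √2 · SEM ≈ 6.997
z = |95 − 84| / 6.997 = 11 / 6.997 ≈ 1.572

1.57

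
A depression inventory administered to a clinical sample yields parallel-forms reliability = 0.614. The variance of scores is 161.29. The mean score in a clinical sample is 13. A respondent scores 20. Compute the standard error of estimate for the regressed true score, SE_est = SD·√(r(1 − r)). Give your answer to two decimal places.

6.18

SD = √161.29 = 12.700
SE_est = SD · √(r(1 − r)) = 12.700 · √0.237 ≃ 12.700 · 0.487 ≃ 6.183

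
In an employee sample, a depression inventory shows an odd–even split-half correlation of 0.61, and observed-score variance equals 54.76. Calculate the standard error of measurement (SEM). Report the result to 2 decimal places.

σ = 54.76^(1/2) = 7.4000
Spearman-Brown: r = 2(0.61) / (1 + 0.61) = 1.2200 / 1.6100 ≈ 0.7578
SEM = 7.4000×√(1 − 0.7578) ≈ 3.6421

3.64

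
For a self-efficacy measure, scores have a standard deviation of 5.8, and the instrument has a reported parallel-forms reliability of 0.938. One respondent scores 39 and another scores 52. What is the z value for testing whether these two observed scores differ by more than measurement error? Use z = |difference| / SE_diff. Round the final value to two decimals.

6.37

The standard error of measurement is 5.8000·√(1 − 0.9380) ≃ 5.8000·0.2490 ≃ 1.4442.
SE_diff = √2 · SEM ≃ 2.0424
z = |39 − 52| / 2.0424 = 13 / 2.0424 ≃ 6.3651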